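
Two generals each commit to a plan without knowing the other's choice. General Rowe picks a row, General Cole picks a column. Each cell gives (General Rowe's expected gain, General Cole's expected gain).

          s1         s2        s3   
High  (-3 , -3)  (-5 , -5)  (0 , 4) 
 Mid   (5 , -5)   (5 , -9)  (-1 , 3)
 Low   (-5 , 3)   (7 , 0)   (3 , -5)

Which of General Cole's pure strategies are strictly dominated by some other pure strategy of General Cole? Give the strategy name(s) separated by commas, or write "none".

s1: no other strategy beats it everywhere (s2 at High (-3>-5); s3 at Low (3>-5)).
s1 strictly dominates s2 — High: -3>-5, Mid: -5>-9, Low: 3>0.
Nothing dominates s3: s1 at High (4>-3); s2 at High (4>-5).

s2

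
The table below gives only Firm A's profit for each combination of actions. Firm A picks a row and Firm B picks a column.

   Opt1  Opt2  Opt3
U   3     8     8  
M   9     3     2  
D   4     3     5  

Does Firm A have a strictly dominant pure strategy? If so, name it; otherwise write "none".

U fails to dominate M at Opt1 (3<9).
M fails to dominate U at Opt2 (3<8).
D fails to dominate U at Opt2 (3<8).
No single strategy dominates all the others.

none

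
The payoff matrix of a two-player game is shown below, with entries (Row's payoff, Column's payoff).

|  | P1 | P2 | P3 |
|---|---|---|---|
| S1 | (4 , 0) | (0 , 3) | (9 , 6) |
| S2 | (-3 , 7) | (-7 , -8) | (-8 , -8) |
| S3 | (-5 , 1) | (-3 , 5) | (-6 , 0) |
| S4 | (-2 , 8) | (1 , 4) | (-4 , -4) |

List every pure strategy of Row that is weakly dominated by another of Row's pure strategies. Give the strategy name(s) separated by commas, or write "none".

S1: no other strategy beats it everywhere (S2 at P1 (4>-3); S3 at P1 (4>-5); S4 at P1 (4>-2)).
S1 weakly dominates S2 — P1: 4>-3, P2: 0>-7, P3: 9>-8.
S3 is weakly dominated by S1 (P1: 4>-5, P2: 0>-3, P3: 9>-6).
S4: no other strategy beats it everywhere (S1 at P2 (1>0); S2 at P1 (-2>-3); S3 at P1 (-2>-5)).

S2, S3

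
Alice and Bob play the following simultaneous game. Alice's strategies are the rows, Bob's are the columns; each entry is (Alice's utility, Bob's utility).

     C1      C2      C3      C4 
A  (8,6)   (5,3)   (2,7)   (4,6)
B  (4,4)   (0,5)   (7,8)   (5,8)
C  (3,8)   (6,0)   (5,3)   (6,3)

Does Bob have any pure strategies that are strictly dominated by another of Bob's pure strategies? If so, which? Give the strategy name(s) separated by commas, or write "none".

C1: no other strategy beats it everywhere (C2 at A (6>3); C3 at C (8>3); C4 at A (6=6)).
C2: dominated, since C3 does at least as well everywhere (A: 7>3, B: 8>5, C: 3>0).
C3: no other strategy beats it everywhere (C1 at A (7>6); C2 at A (7>3); C4 at A (7>6)).
C4: no other strategy beats it everywhere (C1 at A (6=6); C2 at A (6>3); C3 at B (8=8)).

C2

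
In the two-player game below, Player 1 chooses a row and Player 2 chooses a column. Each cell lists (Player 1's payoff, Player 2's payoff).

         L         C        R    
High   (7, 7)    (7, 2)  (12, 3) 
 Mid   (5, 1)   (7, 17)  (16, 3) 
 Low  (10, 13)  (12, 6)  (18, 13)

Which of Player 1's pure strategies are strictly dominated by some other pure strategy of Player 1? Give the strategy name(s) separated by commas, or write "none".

High: dominated, since Low does at least as well everywhere (L: 10>7, C: 12>7, R: 18>12).
Mid: dominated, since Low does at least as well everywhere (L: 10>5, C: 12>7, R: 18>16).
Nothing dominates Low: High at L (10>7); Mid at L (10>5).

High, Mid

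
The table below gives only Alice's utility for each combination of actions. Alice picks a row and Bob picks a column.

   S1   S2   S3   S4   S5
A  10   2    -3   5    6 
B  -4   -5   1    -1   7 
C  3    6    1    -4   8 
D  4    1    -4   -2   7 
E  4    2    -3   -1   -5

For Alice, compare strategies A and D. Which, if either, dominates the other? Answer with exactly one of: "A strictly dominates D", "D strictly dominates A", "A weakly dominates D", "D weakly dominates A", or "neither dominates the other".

neither dominates the other

Compare A to D across each opponent action: S1: 10>4, S2: 2>1, S3: -3>-4, S4: 5>-2, S5: 6<7.
A does better at S1, S2, S3, S4 but worse at S5; neither strategy dominates the other.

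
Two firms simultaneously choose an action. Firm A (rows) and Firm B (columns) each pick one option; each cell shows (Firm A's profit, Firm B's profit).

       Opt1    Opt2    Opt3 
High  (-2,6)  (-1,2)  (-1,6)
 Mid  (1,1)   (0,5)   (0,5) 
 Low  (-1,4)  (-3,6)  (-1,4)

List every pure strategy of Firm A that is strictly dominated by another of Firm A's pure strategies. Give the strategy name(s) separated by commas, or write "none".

Mid strictly dominates High — Opt1: 1>-2, Opt2: 0>-1, Opt3: 0>-1.
Mid: no other strategy beats it everywhere (High at Opt1 (1>-2); Low at Opt1 (1>-1)).
Mid strictly dominates Low — Opt1: 1>-1, Opt2: 0>-3, Opt3: 0>-1.

High, Low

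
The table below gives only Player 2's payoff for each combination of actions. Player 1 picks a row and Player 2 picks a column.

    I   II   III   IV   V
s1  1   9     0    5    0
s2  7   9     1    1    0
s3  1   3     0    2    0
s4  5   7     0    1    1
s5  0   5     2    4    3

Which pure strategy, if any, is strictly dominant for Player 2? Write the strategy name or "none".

II vs I: s1: 9>1, s2: 9>7, s3: 3>1, s4: 7>5, s5: 5>0.
II vs III: s1: 9>0, s2: 9>1, s3: 3>0, s4: 7>0, s5: 5>2.
II vs IV: s1: 9>5, s2: 9>1, s3: 3>2, s4: 7>1, s5: 5>4.
II vs V: s1: 9>0, s2: 9>0, s3: 3>0, s4: 7>1, s5: 5>3.
II strictly beats every other strategy against every opponent action, so it is strictly dominant.

II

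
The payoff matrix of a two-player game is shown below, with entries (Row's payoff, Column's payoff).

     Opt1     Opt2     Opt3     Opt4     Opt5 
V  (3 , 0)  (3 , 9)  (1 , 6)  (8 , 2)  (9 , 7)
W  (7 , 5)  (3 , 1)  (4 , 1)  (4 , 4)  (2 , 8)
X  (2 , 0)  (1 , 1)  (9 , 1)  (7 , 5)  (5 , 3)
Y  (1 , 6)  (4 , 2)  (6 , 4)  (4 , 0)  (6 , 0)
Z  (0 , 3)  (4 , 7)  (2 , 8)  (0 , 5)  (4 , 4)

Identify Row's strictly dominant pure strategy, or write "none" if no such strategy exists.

V fails to dominate W at Opt1 (3<7).
W fails to dominate V at Opt2 (3=3).
X fails to dominate V at Opt1 (2<3).
Y fails to dominate V at Opt1 (1<3).
Z fails to dominate V at Opt1 (0<3).
No single strategy dominates all the others.

none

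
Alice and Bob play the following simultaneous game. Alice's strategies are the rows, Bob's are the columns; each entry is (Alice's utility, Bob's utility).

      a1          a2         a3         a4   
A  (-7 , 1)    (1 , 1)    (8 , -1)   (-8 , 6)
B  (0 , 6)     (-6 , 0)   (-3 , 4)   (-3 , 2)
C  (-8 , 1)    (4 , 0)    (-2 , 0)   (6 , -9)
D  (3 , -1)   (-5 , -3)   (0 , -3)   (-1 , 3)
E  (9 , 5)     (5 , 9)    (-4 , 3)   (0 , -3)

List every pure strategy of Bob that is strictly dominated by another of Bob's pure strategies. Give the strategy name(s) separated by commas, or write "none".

a3

Nothing dominates a1: a2 at A (1=1); a3 at A (1>-1); a4 at B (6>2).
a2 is not dominated — it holds its own against a1 at A (1=1); a3 at A (1>-1); a4 at C (0>-9).
a1 strictly dominates a3 — A: 1>-1, B: 6>4, C: 1>0, D: -1>-3, E: 5>3.
Nothing dominates a4: a1 at A (6>1); a2 at A (6>1); a3 at A (6>-1).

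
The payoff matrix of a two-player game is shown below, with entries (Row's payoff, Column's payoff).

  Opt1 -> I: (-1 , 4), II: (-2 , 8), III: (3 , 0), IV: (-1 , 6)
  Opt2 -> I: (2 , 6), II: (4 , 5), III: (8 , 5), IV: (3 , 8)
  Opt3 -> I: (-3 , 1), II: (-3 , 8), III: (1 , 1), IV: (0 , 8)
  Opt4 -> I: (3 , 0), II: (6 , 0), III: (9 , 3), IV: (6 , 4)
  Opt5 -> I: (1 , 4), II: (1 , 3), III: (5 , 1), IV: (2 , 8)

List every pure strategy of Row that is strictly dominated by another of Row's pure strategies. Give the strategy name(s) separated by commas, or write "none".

Opt1, Opt2, Opt3, Opt5

Opt1 is strictly dominated by Opt2 (I: 2>-1, II: 4>-2, III: 8>3, IV: 3>-1).
Opt2 is strictly dominated by Opt4 (I: 3>2, II: 6>4, III: 9>8, IV: 6>3).
Opt3: dominated, since Opt2 does at least as well everywhere (I: 2>-3, II: 4>-3, III: 8>1, IV: 3>0).
Nothing dominates Opt4: Opt1 at I (3>-1); Opt2 at I (3>2); Opt3 at I (3>-3); Opt5 at I (3>1).
Opt5 is strictly dominated by Opt2 (I: 2>1, II: 4>1, III: 8>5, IV: 3>2).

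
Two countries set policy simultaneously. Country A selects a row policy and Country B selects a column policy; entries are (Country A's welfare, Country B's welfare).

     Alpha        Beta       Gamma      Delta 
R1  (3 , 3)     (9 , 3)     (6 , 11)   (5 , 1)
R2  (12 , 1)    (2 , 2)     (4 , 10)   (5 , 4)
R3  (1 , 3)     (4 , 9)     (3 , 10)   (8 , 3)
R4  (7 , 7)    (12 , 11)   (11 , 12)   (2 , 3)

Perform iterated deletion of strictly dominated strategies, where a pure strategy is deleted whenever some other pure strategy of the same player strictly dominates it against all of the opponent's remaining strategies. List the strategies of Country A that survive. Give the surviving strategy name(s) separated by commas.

Country B's strategy Alpha is strictly dominated by Gamma (R1: 11>3, R2: 10>1, R3: 10>3, R4: 12>7) and is removed.
For Country B, Gamma strictly dominates Beta on the remaining rows (R1: 11>3, R2: 10>2, R3: 10>9, R4: 12>11); eliminate Beta.
For Country B, Gamma strictly dominates Delta on the remaining rows (R1: 11>1, R2: 10>4, R3: 10>3, R4: 12>3); eliminate Delta.
Row R1 is eliminated: R4 beats it against every remaining column (Gamma: 11>6).
Row R2 is eliminated: R4 beats it against every remaining column (Gamma: 11>4).
Country A's strategy R3 is strictly dominated by R4 (Gamma: 11>3) and is removed.
Among the remaining strategies, none is strictly dominated by another pure strategy of the same player, so the elimination stops.
Surviving strategies — Country A: {R4}; Country B: {Gamma}.

R4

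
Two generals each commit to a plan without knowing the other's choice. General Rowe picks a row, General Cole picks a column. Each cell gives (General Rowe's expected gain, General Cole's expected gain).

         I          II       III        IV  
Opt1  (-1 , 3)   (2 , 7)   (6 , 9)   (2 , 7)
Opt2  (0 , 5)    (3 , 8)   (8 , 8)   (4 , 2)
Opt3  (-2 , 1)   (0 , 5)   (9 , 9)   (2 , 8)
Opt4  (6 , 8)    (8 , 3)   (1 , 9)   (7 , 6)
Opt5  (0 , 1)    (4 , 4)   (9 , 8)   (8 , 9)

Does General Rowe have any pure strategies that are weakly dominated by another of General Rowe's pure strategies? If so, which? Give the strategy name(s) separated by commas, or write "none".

Opt1 is weakly dominated by Opt2 (I: 0>-1, II: 3>2, III: 8>6, IV: 4>2).
Opt2 is weakly dominated by Opt5 (I: 0=0, II: 4>3, III: 9>8, IV: 8>4).
Opt3: dominated, since Opt5 does at least as well everywhere (I: 0>-2, II: 4>0, III: 9=9, IV: 8>2).
Nothing dominates Opt4: Opt1 at I (6>-1); Opt2 at I (6>0); Opt3 at I (6>-2); Opt5 at I (6>0).
Opt5: no other strategy beats it everywhere (Opt1 at I (0>-1); Opt2 at II (4>3); Opt3 at I (0>-2); Opt4 at III (9>1)).

Opt1, Opt2, Opt3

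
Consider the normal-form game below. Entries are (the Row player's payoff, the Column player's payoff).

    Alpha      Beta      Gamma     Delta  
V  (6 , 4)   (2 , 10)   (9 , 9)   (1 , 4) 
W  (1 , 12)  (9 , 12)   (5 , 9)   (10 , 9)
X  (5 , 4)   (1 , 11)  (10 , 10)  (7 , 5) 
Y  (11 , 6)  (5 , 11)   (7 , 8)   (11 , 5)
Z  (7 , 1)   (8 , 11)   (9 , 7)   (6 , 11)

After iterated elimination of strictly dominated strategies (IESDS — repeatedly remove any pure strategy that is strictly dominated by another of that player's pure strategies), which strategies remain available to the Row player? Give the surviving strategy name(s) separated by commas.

For the Column player, Beta strictly dominates Gamma on the remaining rows (V: 10>9, W: 12>9, X: 11>10, Y: 11>8, Z: 11>7); eliminate Gamma.
The Row player's strategy V is strictly dominated by Y (Alpha: 11>6, Beta: 5>2, Delta: 11>1) and is removed.
The Row player's strategy X is strictly dominated by Y (Alpha: 11>5, Beta: 5>1, Delta: 11>7) and is removed.
Among the remaining strategies, none is strictly dominated by another pure strategy of the same player, so the elimination stops.
Surviving strategies — the Row player: {W, Y, Z}; the Column player: {Alpha, Beta, Delta}.

W, Y, Z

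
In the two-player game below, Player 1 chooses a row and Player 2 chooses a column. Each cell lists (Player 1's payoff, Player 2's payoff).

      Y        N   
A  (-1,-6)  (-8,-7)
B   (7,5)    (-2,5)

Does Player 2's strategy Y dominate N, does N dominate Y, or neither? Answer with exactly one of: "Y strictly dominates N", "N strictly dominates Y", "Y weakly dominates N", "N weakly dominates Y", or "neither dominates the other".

Compare Y to N across each choice by Player 1: A: -6>-7, B: 5=5.
Y is at least as good everywhere and strictly better somewhere (tied only at B), so Y weakly but not strictly dominates N.

Y weakly dominates N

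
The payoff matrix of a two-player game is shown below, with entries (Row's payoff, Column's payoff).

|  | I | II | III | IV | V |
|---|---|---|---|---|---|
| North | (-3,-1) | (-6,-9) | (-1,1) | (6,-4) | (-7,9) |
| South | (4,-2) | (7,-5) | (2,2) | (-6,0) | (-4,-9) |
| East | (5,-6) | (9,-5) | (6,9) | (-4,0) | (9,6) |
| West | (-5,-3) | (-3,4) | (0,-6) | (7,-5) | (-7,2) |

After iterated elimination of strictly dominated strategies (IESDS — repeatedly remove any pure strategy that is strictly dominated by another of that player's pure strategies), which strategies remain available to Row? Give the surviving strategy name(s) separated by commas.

East

Row South is eliminated: East beats it against every remaining column (I: 5>4, II: 9>7, III: 6>2, IV: -4>-6, V: 9>-4).
Column I is eliminated: V beats it against every remaining row (North: 9>-1, East: 6>-6, West: 2>-3).
Column's strategy IV is strictly dominated by V (North: 9>-4, East: 6>0, West: 2>-5) and is removed.
Row North is eliminated: East beats it against every remaining column (II: 9>-6, III: 6>-1, V: 9>-7).
Row West is eliminated: East beats it against every remaining column (II: 9>-3, III: 6>0, V: 9>-7).
Column II is eliminated: III beats it against every remaining row (East: 9>-5).
Column's strategy V is strictly dominated by III (East: 9>6) and is removed.
Among the remaining strategies, none is strictly dominated by another pure strategy of the same player, so the elimination stops.
Surviving strategies — Row: {East}; Column: {III}.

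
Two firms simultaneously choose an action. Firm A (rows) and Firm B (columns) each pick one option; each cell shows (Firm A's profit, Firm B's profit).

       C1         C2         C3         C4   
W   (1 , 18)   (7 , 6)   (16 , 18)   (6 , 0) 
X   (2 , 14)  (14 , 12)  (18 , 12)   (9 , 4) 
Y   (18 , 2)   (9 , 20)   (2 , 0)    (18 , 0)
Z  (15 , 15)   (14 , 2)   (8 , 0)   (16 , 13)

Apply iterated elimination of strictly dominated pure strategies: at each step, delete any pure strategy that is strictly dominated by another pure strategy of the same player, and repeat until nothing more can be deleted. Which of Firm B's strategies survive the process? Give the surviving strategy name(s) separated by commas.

C1, C2

Row W is eliminated: X beats it against every remaining column (C1: 2>1, C2: 14>7, C3: 18>16, C4: 9>6).
For Firm B, C1 strictly dominates C3 on the remaining rows (X: 14>12, Y: 2>0, Z: 15>0); eliminate C3.
For Firm B, C1 strictly dominates C4 on the remaining rows (X: 14>4, Y: 2>0, Z: 15>13); eliminate C4.
Among the remaining strategies, none is strictly dominated by another pure strategy of the same player, so the elimination stops.
Surviving strategies — Firm A: {X, Y, Z}; Firm B: {C1, C2}.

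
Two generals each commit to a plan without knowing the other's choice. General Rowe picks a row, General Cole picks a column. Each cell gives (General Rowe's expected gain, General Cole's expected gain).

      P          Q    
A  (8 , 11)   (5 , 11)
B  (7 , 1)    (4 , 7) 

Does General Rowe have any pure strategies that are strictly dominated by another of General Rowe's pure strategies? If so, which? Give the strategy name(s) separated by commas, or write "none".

B

A is not dominated — it holds its own against B at P (8>7).
A strictly dominates B — P: 8>7, Q: 5>4.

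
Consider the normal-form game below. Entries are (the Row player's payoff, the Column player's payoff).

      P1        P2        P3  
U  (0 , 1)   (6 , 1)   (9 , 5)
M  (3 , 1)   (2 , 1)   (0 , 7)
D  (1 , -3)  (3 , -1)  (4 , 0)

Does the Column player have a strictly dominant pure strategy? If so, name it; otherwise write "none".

P3

P3 vs P1: U: 5>1, M: 7>1, D: 0>-3.
P3 vs P2: U: 5>1, M: 7>1, D: 0>-1.
P3 strictly beats every other strategy against every opponent action, so it is strictly dominant.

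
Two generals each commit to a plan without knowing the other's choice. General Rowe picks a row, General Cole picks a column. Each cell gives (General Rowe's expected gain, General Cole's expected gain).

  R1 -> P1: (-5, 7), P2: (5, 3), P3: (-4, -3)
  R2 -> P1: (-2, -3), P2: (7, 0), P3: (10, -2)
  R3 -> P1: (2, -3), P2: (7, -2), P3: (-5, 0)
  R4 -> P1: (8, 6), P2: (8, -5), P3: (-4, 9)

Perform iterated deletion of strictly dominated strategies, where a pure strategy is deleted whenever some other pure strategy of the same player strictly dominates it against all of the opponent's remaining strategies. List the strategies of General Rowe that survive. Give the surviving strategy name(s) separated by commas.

Row R1 is eliminated: R2 beats it against every remaining column (P1: -2>-5, P2: 7>5, P3: 10>-4).
Row R3 is eliminated: R4 beats it against every remaining column (P1: 8>2, P2: 8>7, P3: -4>-5).
For General Cole, P3 strictly dominates P1 on the remaining rows (R2: -2>-3, R4: 9>6); eliminate P1.
Among the remaining strategies, none is strictly dominated by another pure strategy of the same player, so the elimination stops.
Surviving strategies — General Rowe: {R2, R4}; General Cole: {P2, P3}.

R2, R4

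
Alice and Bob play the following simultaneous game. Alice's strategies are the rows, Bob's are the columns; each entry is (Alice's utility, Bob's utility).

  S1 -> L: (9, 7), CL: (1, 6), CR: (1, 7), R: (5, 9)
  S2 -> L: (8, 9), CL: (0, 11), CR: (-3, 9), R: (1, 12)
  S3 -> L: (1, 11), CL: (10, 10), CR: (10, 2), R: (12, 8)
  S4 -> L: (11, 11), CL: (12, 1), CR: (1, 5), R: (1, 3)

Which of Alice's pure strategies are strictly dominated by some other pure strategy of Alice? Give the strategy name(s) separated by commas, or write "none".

S2

S1: no other strategy beats it everywhere (S2 at L (9>8); S3 at L (9>1); S4 at CR (1=1)).
S1 strictly dominates S2 — L: 9>8, CL: 1>0, CR: 1>-3, R: 5>1.
Nothing dominates S3: S1 at CL (10>1); S2 at CL (10>0); S4 at CR (10>1).
S4 is not dominated — it holds its own against S1 at L (11>9); S2 at L (11>8); S3 at L (11>1).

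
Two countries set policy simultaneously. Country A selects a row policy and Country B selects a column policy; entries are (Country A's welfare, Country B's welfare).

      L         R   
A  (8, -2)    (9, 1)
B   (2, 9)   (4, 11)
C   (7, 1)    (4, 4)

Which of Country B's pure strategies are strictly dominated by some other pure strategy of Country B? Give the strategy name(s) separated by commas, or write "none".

L

L: dominated, since R does at least as well everywhere (A: 1>-2, B: 11>9, C: 4>1).
Nothing dominates R: L at A (1>-2).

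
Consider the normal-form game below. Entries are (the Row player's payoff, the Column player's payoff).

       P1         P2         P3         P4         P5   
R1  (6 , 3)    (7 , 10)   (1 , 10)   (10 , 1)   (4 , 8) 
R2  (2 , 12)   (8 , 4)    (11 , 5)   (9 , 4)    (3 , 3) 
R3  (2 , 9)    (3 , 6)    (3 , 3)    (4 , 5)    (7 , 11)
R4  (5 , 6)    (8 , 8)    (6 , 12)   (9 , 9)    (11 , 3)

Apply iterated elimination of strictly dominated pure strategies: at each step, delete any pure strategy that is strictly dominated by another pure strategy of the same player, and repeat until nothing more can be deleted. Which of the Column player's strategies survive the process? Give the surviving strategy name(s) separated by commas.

The Row player's strategy R3 is strictly dominated by R4 (P1: 5>2, P2: 8>3, P3: 6>3, P4: 9>4, P5: 11>7) and is removed.
The Column player's strategy P4 is strictly dominated by P3 (R1: 10>1, R2: 5>4, R4: 12>9) and is removed.
Column P5 is eliminated: P2 beats it against every remaining row (R1: 10>8, R2: 4>3, R4: 8>3).
Among the remaining strategies, none is strictly dominated by another pure strategy of the same player, so the elimination stops.
Surviving strategies — the Row player: {R1, R2, R4}; the Column player: {P1, P2, P3}.

P1, P2, P3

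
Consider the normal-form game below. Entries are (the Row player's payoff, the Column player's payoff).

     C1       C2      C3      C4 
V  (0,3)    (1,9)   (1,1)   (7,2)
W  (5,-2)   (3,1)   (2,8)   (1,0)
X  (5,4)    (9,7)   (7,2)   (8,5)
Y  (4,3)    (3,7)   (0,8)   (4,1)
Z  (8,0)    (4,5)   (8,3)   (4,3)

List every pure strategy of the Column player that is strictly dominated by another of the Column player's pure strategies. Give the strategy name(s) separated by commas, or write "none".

C1, C4

C1 is strictly dominated by C2 (V: 9>3, W: 1>-2, X: 7>4, Y: 7>3, Z: 5>0).
C2: no other strategy beats it everywhere (C1 at V (9>3); C3 at V (9>1); C4 at V (9>2)).
Nothing dominates C3: C1 at W (8>-2); C2 at W (8>1); C4 at W (8>0).
C4 is strictly dominated by C2 (V: 9>2, W: 1>0, X: 7>5, Y: 7>1, Z: 5>3).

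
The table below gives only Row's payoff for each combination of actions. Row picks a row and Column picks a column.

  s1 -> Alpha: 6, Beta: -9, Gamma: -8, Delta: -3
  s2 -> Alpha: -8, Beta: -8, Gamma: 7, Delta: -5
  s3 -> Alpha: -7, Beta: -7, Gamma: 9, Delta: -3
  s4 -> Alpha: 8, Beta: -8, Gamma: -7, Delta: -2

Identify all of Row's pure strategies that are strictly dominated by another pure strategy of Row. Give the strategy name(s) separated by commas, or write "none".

s4 strictly dominates s1 — Alpha: 8>6, Beta: -8>-9, Gamma: -7>-8, Delta: -2>-3.
s3 strictly dominates s2 — Alpha: -7>-8, Beta: -7>-8, Gamma: 9>7, Delta: -3>-5.
Nothing dominates s3: s1 at Beta (-7>-9); s2 at Alpha (-7>-8); s4 at Beta (-7>-8).
s4: no other strategy beats it everywhere (s1 at Alpha (8>6); s2 at Alpha (8>-8); s3 at Alpha (8>-7)).

s1, s2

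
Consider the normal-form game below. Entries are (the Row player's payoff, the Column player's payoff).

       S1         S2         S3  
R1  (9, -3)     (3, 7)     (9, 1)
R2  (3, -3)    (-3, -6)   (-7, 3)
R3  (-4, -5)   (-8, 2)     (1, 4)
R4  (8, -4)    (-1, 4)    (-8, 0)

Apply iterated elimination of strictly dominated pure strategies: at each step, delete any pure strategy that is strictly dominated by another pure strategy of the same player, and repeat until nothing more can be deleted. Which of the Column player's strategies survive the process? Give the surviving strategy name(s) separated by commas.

S2

The Row player's strategy R2 is strictly dominated by R1 (S1: 9>3, S2: 3>-3, S3: 9>-7) and is removed.
The Row player's strategy R3 is strictly dominated by R1 (S1: 9>-4, S2: 3>-8, S3: 9>1) and is removed.
Row R4 is eliminated: R1 beats it against every remaining column (S1: 9>8, S2: 3>-1, S3: 9>-8).
For the Column player, S2 strictly dominates S1 on the remaining rows (R1: 7>-3); eliminate S1.
Column S3 is eliminated: S2 beats it against every remaining row (R1: 7>1).
Among the remaining strategies, none is strictly dominated by another pure strategy of the same player, so the elimination stops.
Surviving strategies — the Row player: {R1}; the Column player: {S2}.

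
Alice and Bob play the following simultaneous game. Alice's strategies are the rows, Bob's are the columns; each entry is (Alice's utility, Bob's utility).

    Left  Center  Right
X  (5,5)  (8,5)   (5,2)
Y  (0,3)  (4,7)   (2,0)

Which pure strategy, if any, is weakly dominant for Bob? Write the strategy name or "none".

Center

Center vs Left: X: 5=5, Y: 7>3.
Center vs Right: X: 5>2, Y: 7>0.
Center is at least as good as every other strategy against every opponent action, so it is weakly dominant.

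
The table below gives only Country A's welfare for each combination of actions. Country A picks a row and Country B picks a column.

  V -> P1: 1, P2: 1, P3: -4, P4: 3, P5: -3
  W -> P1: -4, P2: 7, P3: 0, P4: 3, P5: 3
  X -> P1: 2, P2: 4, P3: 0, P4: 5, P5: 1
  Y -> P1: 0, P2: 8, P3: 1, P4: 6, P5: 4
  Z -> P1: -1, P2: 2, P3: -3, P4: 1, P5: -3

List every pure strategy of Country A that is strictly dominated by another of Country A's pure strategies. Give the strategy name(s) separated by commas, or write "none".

V is strictly dominated by X (P1: 2>1, P2: 4>1, P3: 0>-4, P4: 5>3, P5: 1>-3).
W: dominated, since Y does at least as well everywhere (P1: 0>-4, P2: 8>7, P3: 1>0, P4: 6>3, P5: 4>3).
X is not dominated — it holds its own against V at P1 (2>1); W at P1 (2>-4); Y at P1 (2>0); Z at P1 (2>-1).
Y: no other strategy beats it everywhere (V at P2 (8>1); W at P1 (0>-4); X at P2 (8>4); Z at P1 (0>-1)).
X strictly dominates Z — P1: 2>-1, P2: 4>2, P3: 0>-3, P4: 5>1, P5: 1>-3.

V, W, Z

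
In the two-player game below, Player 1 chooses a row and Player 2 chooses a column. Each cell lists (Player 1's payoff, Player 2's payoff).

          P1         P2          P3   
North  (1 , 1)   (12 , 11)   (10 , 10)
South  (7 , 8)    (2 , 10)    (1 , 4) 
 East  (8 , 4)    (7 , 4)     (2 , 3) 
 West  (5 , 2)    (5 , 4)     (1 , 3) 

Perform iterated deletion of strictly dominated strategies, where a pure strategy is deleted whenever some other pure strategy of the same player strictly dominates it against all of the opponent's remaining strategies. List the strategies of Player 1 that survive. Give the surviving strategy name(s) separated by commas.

Player 1's strategy South is strictly dominated by East (P1: 8>7, P2: 7>2, P3: 2>1) and is removed.
For Player 1, East strictly dominates West on the remaining columns (P1: 8>5, P2: 7>5, P3: 2>1); eliminate West.
For Player 2, P2 strictly dominates P3 on the remaining rows (North: 11>10, East: 4>3); eliminate P3.
Among the remaining strategies, none is strictly dominated by another pure strategy of the same player, so the elimination stops.
Surviving strategies — Player 1: {North, East}; Player 2: {P1, P2}.

North, East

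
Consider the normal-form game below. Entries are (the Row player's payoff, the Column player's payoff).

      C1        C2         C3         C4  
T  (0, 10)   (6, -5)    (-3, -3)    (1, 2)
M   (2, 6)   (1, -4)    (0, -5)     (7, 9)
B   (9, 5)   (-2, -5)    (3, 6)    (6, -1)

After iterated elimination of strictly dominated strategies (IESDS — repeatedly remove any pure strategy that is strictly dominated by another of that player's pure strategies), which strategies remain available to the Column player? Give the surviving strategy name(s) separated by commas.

C1, C3, C4

Column C2 is eliminated: C1 beats it against every remaining row (T: 10>-5, M: 6>-4, B: 5>-5).
The Row player's strategy T is strictly dominated by M (C1: 2>0, C3: 0>-3, C4: 7>1) and is removed.
Among the remaining strategies, none is strictly dominated by another pure strategy of the same player, so the elimination stops.
Surviving strategies — the Row player: {M, B}; the Column player: {C1, C3, C4}.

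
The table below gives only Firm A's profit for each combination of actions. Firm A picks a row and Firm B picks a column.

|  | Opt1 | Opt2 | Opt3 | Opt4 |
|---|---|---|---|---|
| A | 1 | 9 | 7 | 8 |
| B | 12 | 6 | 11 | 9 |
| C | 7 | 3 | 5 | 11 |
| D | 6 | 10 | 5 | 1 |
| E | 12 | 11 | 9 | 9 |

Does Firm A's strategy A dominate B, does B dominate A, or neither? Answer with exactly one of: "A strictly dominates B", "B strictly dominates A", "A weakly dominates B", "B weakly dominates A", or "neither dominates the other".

Compare A to B across every action of Firm B: Opt1: 1<12, Opt2: 9>6, Opt3: 7<11, Opt4: 8<9.
A does better at Opt2 but worse at Opt1, Opt3, Opt4; neither strategy dominates the other.

neither dominates the other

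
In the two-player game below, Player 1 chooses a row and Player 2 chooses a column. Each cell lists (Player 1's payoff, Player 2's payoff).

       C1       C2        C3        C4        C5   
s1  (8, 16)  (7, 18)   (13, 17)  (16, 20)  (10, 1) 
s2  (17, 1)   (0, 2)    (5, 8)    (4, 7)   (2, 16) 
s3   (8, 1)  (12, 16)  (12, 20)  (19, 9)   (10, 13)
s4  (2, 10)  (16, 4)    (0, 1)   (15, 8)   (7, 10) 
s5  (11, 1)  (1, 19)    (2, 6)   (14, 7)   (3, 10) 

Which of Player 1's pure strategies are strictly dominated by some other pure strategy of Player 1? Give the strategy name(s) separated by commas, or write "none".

none

s1 is not dominated — it holds its own against s2 at C2 (7>0); s3 at C1 (8=8); s4 at C1 (8>2); s5 at C2 (7>1).
s2: no other strategy beats it everywhere (s1 at C1 (17>8); s3 at C1 (17>8); s4 at C1 (17>2); s5 at C1 (17>11)).
Nothing dominates s3: s1 at C1 (8=8); s2 at C2 (12>0); s4 at C1 (8>2); s5 at C2 (12>1).
s4: no other strategy beats it everywhere (s1 at C2 (16>7); s2 at C2 (16>0); s3 at C2 (16>12); s5 at C2 (16>1)).
Nothing dominates s5: s1 at C1 (11>8); s2 at C2 (1>0); s3 at C1 (11>8); s4 at C1 (11>2).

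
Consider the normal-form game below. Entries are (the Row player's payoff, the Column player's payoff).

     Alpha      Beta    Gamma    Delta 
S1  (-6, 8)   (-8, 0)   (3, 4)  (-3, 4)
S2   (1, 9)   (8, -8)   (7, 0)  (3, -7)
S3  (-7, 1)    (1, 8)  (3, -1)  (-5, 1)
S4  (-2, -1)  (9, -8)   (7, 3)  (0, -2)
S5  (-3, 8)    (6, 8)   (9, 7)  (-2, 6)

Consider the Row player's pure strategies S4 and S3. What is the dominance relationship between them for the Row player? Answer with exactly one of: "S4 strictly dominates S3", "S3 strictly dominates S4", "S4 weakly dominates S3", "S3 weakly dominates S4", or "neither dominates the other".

Compare S4 to S3 across each opponent action: Alpha: -2>-7, Beta: 9>1, Gamma: 7>3, Delta: 0>-5.
S4 gives a strictly higher payoff against each opponent action, so S4 strictly dominates S3.

S4 strictly dominates S3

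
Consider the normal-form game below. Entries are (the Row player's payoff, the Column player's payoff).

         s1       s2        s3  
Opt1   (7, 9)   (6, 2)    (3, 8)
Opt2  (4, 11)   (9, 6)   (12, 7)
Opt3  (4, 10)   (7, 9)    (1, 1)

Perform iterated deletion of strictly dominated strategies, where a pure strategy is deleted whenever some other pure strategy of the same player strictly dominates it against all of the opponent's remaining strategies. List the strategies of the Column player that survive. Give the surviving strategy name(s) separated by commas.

The Column player's strategy s2 is strictly dominated by s1 (Opt1: 9>2, Opt2: 11>6, Opt3: 10>9) and is removed.
For the Row player, Opt1 strictly dominates Opt3 on the remaining columns (s1: 7>4, s3: 3>1); eliminate Opt3.
Column s3 is eliminated: s1 beats it against every remaining row (Opt1: 9>8, Opt2: 11>7).
For the Row player, Opt1 strictly dominates Opt2 on the remaining columns (s1: 7>4); eliminate Opt2.
Among the remaining strategies, none is strictly dominated by another pure strategy of the same player, so the elimination stops.
Surviving strategies — the Row player: {Opt1}; the Column player: {s1}.

s1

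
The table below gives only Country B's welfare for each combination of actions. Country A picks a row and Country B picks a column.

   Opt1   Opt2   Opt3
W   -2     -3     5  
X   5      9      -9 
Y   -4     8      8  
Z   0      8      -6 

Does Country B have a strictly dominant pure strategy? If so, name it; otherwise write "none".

none

Opt1 fails to dominate Opt2 at X (5<9).
Opt2 fails to dominate Opt1 at W (-3<-2).
Opt3 fails to dominate Opt1 at X (-9<5).
No single strategy dominates all the others.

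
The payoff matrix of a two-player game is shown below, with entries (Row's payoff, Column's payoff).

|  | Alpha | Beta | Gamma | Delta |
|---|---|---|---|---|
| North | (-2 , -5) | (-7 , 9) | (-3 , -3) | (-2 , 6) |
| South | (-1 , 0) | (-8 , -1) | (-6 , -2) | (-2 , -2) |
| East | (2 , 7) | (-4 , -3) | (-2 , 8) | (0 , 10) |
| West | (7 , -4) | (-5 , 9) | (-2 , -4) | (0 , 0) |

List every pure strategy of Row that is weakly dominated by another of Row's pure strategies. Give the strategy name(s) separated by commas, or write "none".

North is weakly dominated by East (Alpha: 2>-2, Beta: -4>-7, Gamma: -2>-3, Delta: 0>-2).
South: dominated, since East does at least as well everywhere (Alpha: 2>-1, Beta: -4>-8, Gamma: -2>-6, Delta: 0>-2).
East: no other strategy beats it everywhere (North at Alpha (2>-2); South at Alpha (2>-1); West at Beta (-4>-5)).
West: no other strategy beats it everywhere (North at Alpha (7>-2); South at Alpha (7>-1); East at Alpha (7>2)).

North, South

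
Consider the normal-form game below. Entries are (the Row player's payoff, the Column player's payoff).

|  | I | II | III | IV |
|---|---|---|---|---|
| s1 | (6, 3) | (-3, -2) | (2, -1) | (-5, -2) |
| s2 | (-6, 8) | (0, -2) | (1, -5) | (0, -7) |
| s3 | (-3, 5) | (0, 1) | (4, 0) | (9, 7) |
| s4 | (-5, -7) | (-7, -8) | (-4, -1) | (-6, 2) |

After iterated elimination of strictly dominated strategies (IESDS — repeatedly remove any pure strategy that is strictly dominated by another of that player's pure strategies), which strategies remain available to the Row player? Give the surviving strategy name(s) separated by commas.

s1, s3

For the Row player, s1 strictly dominates s4 on the remaining columns (I: 6>-5, II: -3>-7, III: 2>-4, IV: -5>-6); eliminate s4.
For the Column player, I strictly dominates II on the remaining rows (s1: 3>-2, s2: 8>-2, s3: 5>1); eliminate II.
For the Row player, s3 strictly dominates s2 on the remaining columns (I: -3>-6, III: 4>1, IV: 9>0); eliminate s2.
Column III is eliminated: I beats it against every remaining row (s1: 3>-1, s3: 5>0).
Among the remaining strategies, none is strictly dominated by another pure strategy of the same player, so the elimination stops.
Surviving strategies — the Row player: {s1, s3}; the Column player: {I, IV}.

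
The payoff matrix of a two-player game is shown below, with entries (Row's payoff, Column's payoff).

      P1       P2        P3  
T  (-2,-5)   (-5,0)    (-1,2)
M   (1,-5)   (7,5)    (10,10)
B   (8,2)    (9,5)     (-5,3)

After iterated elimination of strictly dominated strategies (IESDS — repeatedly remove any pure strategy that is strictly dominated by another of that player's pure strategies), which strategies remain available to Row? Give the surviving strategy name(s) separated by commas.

For Row, M strictly dominates T on the remaining columns (P1: 1>-2, P2: 7>-5, P3: 10>-1); eliminate T.
Column P1 is eliminated: P2 beats it against every remaining row (M: 5>-5, B: 5>2).
Among the remaining strategies, none is strictly dominated by another pure strategy of the same player, so the elimination stops.
Surviving strategies — Row: {M, B}; Column: {P2, P3}.

M, B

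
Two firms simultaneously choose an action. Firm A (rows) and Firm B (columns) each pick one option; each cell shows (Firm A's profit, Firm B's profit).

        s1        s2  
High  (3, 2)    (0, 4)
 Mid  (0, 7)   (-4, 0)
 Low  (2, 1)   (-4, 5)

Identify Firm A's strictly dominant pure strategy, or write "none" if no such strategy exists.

High vs Mid: s1: 3>0, s2: 0>-4.
High vs Low: s1: 3>2, s2: 0>-4.
High strictly beats every other strategy against every opponent action, so it is strictly dominant.

High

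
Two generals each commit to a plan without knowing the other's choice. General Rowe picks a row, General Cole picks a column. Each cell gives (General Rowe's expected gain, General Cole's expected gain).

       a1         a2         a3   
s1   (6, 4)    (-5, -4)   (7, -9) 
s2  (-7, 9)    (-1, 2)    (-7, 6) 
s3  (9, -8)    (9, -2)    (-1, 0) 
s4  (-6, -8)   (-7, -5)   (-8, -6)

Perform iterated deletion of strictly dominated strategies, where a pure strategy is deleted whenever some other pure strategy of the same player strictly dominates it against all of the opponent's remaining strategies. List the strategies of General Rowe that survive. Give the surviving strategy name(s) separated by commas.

General Rowe's strategy s2 is strictly dominated by s3 (a1: 9>-7, a2: 9>-1, a3: -1>-7) and is removed.
Row s4 is eliminated: s1 beats it against every remaining column (a1: 6>-6, a2: -5>-7, a3: 7>-8).
Among the remaining strategies, none is strictly dominated by another pure strategy of the same player, so the elimination stops.
Surviving strategies — General Rowe: {s1, s3}; General Cole: {a1, a2, a3}.

s1, s3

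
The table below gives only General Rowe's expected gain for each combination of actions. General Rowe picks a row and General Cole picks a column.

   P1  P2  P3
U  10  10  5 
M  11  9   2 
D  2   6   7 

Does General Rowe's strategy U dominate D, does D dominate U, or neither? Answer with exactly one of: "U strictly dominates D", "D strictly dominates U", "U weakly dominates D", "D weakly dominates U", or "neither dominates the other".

neither dominates the other

U's payoffs vs D's, by General Cole's action — P1: 10>2, P2: 10>6, P3: 5<7.
U does better at P1, P2 but worse at P3; neither strategy dominates the other.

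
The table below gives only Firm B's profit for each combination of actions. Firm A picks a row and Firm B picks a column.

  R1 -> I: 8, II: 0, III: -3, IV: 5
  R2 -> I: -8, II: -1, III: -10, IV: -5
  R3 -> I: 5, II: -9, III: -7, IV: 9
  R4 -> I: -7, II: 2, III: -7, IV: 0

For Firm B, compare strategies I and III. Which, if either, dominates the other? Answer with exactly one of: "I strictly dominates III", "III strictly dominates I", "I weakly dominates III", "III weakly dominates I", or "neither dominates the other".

I weakly dominates III

I's payoffs vs III's, by Firm A's action — R1: 8>-3, R2: -8>-10, R3: 5>-7, R4: -7=-7.
I is at least as good everywhere and strictly better somewhere (tied only at R4), so I weakly but not strictly dominates III.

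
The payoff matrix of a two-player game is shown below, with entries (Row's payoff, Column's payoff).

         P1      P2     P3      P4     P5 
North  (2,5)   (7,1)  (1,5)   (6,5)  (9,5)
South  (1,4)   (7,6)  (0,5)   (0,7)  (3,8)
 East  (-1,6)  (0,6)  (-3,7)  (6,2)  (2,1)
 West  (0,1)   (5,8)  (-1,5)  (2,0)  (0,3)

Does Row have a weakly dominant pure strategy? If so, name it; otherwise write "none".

North vs South: P1: 2>1, P2: 7=7, P3: 1>0, P4: 6>0, P5: 9>3.
North vs East: P1: 2>-1, P2: 7>0, P3: 1>-3, P4: 6=6, P5: 9>2.
North vs West: P1: 2>0, P2: 7>5, P3: 1>-1, P4: 6>2, P5: 9>0.
North is at least as good as every other strategy against every opponent action, so it is weakly dominant.

North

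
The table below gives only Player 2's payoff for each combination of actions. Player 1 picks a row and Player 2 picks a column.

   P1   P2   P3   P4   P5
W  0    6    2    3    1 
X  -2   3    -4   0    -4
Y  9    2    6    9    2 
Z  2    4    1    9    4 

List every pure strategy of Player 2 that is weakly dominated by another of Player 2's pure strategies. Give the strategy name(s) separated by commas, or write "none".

P1, P3, P5

P1: dominated, since P4 does at least as well everywhere (W: 3>0, X: 0>-2, Y: 9=9, Z: 9>2).
P2 is not dominated — it holds its own against P1 at W (6>0); P3 at W (6>2); P4 at W (6>3); P5 at W (6>1).
P4 weakly dominates P3 — W: 3>2, X: 0>-4, Y: 9>6, Z: 9>1.
P4 is not dominated — it holds its own against P1 at W (3>0); P2 at Y (9>2); P3 at W (3>2); P5 at W (3>1).
P5 is weakly dominated by P2 (W: 6>1, X: 3>-4, Y: 2=2, Z: 4=4).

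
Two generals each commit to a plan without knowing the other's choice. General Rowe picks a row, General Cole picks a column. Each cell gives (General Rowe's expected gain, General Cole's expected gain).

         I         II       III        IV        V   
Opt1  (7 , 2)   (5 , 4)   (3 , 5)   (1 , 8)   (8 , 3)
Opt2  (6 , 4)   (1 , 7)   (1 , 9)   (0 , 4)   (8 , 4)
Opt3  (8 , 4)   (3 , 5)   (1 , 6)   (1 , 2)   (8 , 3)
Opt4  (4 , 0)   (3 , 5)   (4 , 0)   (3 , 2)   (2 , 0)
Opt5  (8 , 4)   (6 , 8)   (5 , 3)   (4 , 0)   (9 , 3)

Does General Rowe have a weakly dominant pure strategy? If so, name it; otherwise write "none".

Opt5

Opt5 vs Opt1: I: 8>7, II: 6>5, III: 5>3, IV: 4>1, V: 9>8.
Opt5 vs Opt2: I: 8>6, II: 6>1, III: 5>1, IV: 4>0, V: 9>8.
Opt5 vs Opt3: I: 8=8, II: 6>3, III: 5>1, IV: 4>1, V: 9>8.
Opt5 vs Opt4: I: 8>4, II: 6>3, III: 5>4, IV: 4>3, V: 9>2.
Opt5 is at least as good as every other strategy against every opponent action, so it is weakly dominant.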